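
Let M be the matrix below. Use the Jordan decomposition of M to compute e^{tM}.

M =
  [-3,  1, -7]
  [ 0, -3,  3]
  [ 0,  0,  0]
e^{tM} =
  [exp(-3*t), t*exp(-3*t), -t*exp(-3*t) - 2 + 2*exp(-3*t)]
  [0, exp(-3*t), 1 - exp(-3*t)]
  [0, 0, 1]

Strategy: write M = P · J · P⁻¹ where J is a Jordan canonical form, so e^{tM} = P · e^{tJ} · P⁻¹, and e^{tJ} can be computed block-by-block.

M has Jordan form
J =
  [-3,  1, 0]
  [ 0, -3, 0]
  [ 0,  0, 0]
(up to reordering of blocks).

Per-block formulas:
  For a 2×2 Jordan block J_2(-3): exp(t · J_2(-3)) = e^(-3t)·(I + t·N), where N is the 2×2 nilpotent shift.
  For a 1×1 block at λ = 0: exp(t · [0]) = [e^(0t)].

After assembling e^{tJ} and conjugating by P, we get:

e^{tM} =
  [exp(-3*t), t*exp(-3*t), -t*exp(-3*t) - 2 + 2*exp(-3*t)]
  [0, exp(-3*t), 1 - exp(-3*t)]
  [0, 0, 1]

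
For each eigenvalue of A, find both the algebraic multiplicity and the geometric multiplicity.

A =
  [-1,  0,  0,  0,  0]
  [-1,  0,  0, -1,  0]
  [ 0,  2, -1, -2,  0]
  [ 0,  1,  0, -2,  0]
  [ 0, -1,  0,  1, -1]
λ = -1: alg = 5, geom = 3

Step 1 — factor the characteristic polynomial to read off the algebraic multiplicities:
  χ_A(x) = (x + 1)^5

Step 2 — compute geometric multiplicities via the rank-nullity identity g(λ) = n − rank(A − λI):
  rank(A − (-1)·I) = 2, so dim ker(A − (-1)·I) = n − 2 = 3

Summary:
  λ = -1: algebraic multiplicity = 5, geometric multiplicity = 3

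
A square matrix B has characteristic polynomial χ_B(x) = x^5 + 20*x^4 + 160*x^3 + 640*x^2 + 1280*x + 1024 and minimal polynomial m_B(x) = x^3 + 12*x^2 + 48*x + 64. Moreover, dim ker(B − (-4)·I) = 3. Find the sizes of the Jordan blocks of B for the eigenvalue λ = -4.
Block sizes for λ = -4: [3, 1, 1]

Step 1 — from the characteristic polynomial, algebraic multiplicity of λ = -4 is 5. From dim ker(B − (-4)·I) = 3, there are exactly 3 Jordan blocks for λ = -4.
Step 2 — from the minimal polynomial, the factor (x + 4)^3 tells us the largest block for λ = -4 has size 3.
Step 3 — with total size 5, 3 blocks, and largest block 3, the block sizes (in nonincreasing order) are [3, 1, 1].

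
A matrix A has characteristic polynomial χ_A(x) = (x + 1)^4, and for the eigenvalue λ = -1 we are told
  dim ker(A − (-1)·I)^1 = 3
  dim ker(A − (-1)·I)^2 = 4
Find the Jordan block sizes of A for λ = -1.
Block sizes for λ = -1: [2, 1, 1]

From the dimensions of kernels of powers, the number of Jordan blocks of size at least j is d_j − d_{j−1} where d_j = dim ker(N^j) (with d_0 = 0). Computing the differences gives [3, 1].
The number of blocks of size exactly k is (#blocks of size ≥ k) − (#blocks of size ≥ k + 1), so the partition is: 2 block(s) of size 1, 1 block(s) of size 2.
In nonincreasing order the block sizes are [2, 1, 1].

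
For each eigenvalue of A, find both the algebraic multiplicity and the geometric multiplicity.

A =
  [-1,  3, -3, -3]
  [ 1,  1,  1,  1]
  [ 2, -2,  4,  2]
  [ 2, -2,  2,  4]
λ = 2: alg = 4, geom = 3

Step 1 — factor the characteristic polynomial to read off the algebraic multiplicities:
  χ_A(x) = (x - 2)^4

Step 2 — compute geometric multiplicities via the rank-nullity identity g(λ) = n − rank(A − λI):
  rank(A − (2)·I) = 1, so dim ker(A − (2)·I) = n − 1 = 3

Summary:
  λ = 2: algebraic multiplicity = 4, geometric multiplicity = 3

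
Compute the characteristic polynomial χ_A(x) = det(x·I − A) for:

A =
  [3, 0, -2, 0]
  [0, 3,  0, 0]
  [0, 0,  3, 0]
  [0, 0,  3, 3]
x^4 - 12*x^3 + 54*x^2 - 108*x + 81

Expanding det(x·I − A) (e.g. by cofactor expansion or by noting that A is similar to its Jordan form J, which has the same characteristic polynomial as A) gives
  χ_A(x) = x^4 - 12*x^3 + 54*x^2 - 108*x + 81
which factors as (x - 3)^4. The eigenvalues (with algebraic multiplicities) are λ = 3 with multiplicity 4.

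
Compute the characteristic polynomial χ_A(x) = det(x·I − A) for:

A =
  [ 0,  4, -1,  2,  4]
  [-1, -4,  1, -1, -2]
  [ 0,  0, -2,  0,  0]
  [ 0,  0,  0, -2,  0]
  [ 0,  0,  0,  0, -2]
x^5 + 10*x^4 + 40*x^3 + 80*x^2 + 80*x + 32

Expanding det(x·I − A) (e.g. by cofactor expansion or by noting that A is similar to its Jordan form J, which has the same characteristic polynomial as A) gives
  χ_A(x) = x^5 + 10*x^4 + 40*x^3 + 80*x^2 + 80*x + 32
which factors as (x + 2)^5. The eigenvalues (with algebraic multiplicities) are λ = -2 with multiplicity 5.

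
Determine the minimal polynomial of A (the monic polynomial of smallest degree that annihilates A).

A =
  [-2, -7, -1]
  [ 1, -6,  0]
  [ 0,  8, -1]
x^3 + 9*x^2 + 27*x + 27

The characteristic polynomial is χ_A(x) = (x + 3)^3, so the eigenvalues are known. The minimal polynomial is
  m_A(x) = Π_λ (x − λ)^{k_λ}
where k_λ is the size of the *largest* Jordan block for λ (equivalently, the smallest k with (A − λI)^k v = 0 for every generalised eigenvector v of λ).

  λ = -3: largest Jordan block has size 3, contributing (x + 3)^3

So m_A(x) = (x + 3)^3 = x^3 + 9*x^2 + 27*x + 27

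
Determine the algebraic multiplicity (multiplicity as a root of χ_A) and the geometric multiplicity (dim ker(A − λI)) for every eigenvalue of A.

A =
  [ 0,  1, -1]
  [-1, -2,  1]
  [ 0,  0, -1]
λ = -1: alg = 3, geom = 2

Step 1 — factor the characteristic polynomial to read off the algebraic multiplicities:
  χ_A(x) = (x + 1)^3

Step 2 — compute geometric multiplicities via the rank-nullity identity g(λ) = n − rank(A − λI):
  rank(A − (-1)·I) = 1, so dim ker(A − (-1)·I) = n − 1 = 2

Summary:
  λ = -1: algebraic multiplicity = 3, geometric multiplicity = 2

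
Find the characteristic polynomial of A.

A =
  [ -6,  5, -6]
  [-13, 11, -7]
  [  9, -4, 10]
x^3 - 15*x^2 + 75*x - 125

Expanding det(x·I − A) (e.g. by cofactor expansion or by noting that A is similar to its Jordan form J, which has the same characteristic polynomial as A) gives
  χ_A(x) = x^3 - 15*x^2 + 75*x - 125
which factors as (x - 5)^3. The eigenvalues (with algebraic multiplicities) are λ = 5 with multiplicity 3.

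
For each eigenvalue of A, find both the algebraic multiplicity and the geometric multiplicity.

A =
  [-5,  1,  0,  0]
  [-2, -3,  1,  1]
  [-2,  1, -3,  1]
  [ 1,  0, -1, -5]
λ = -4: alg = 4, geom = 2

Step 1 — factor the characteristic polynomial to read off the algebraic multiplicities:
  χ_A(x) = (x + 4)^4

Step 2 — compute geometric multiplicities via the rank-nullity identity g(λ) = n − rank(A − λI):
  rank(A − (-4)·I) = 2, so dim ker(A − (-4)·I) = n − 2 = 2

Summary:
  λ = -4: algebraic multiplicity = 4, geometric multiplicity = 2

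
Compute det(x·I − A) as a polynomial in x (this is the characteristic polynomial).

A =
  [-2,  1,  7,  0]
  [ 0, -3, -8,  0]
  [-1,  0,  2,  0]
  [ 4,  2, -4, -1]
x^4 + 4*x^3 + 6*x^2 + 4*x + 1

Expanding det(x·I − A) (e.g. by cofactor expansion or by noting that A is similar to its Jordan form J, which has the same characteristic polynomial as A) gives
  χ_A(x) = x^4 + 4*x^3 + 6*x^2 + 4*x + 1
which factors as (x + 1)^4. The eigenvalues (with algebraic multiplicities) are λ = -1 with multiplicity 4.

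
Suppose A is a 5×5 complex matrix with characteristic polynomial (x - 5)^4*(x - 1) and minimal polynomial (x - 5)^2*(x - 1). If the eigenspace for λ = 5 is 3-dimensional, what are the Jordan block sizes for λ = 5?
Block sizes for λ = 5: [2, 1, 1]

Step 1 — from the characteristic polynomial, algebraic multiplicity of λ = 5 is 4. From dim ker(A − (5)·I) = 3, there are exactly 3 Jordan blocks for λ = 5.
Step 2 — from the minimal polynomial, the factor (x − 5)^2 tells us the largest block for λ = 5 has size 2.
Step 3 — with total size 4, 3 blocks, and largest block 2, the block sizes (in nonincreasing order) are [2, 1, 1].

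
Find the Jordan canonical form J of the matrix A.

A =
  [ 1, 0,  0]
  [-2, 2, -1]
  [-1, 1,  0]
J_3(1)

The characteristic polynomial is
  det(x·I − A) = x^3 - 3*x^2 + 3*x - 1 = (x - 1)^3

Eigenvalues and multiplicities (the geometric multiplicity of λ is n − rank(A − λI), which equals the number of Jordan blocks for λ):
  λ = 1: algebraic multiplicity = 3, geometric multiplicity = 1

Determining the block sizes for each eigenvalue:
  λ = 1: one block (gm = 1), so the single block has size am = 3 → block sizes [3]

Assembling the blocks gives a Jordan form
J =
  [1, 1, 0]
  [0, 1, 1]
  [0, 0, 1]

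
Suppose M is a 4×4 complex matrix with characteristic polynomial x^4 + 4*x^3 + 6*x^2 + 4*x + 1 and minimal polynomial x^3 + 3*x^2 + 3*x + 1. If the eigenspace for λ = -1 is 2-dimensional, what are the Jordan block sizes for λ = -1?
Block sizes for λ = -1: [3, 1]

Step 1 — from the characteristic polynomial, algebraic multiplicity of λ = -1 is 4. From dim ker(M − (-1)·I) = 2, there are exactly 2 Jordan blocks for λ = -1.
Step 2 — from the minimal polynomial, the factor (x + 1)^3 tells us the largest block for λ = -1 has size 3.
Step 3 — with total size 4, 2 blocks, and largest block 3, the block sizes (in nonincreasing order) are [3, 1].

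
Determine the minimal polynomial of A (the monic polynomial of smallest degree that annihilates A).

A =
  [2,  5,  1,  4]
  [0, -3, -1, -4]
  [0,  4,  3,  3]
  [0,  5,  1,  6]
x^3 - 6*x^2 + 12*x - 8

The characteristic polynomial is χ_A(x) = (x - 2)^4, so the eigenvalues are known. The minimal polynomial is
  m_A(x) = Π_λ (x − λ)^{k_λ}
where k_λ is the size of the *largest* Jordan block for λ (equivalently, the smallest k with (A − λI)^k v = 0 for every generalised eigenvector v of λ).

  λ = 2: largest Jordan block has size 3, contributing (x − 2)^3

So m_A(x) = (x - 2)^3 = x^3 - 6*x^2 + 12*x - 8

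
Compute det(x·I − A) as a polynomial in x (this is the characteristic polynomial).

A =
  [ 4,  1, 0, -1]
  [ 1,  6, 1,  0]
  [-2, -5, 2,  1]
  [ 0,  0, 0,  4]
x^4 - 16*x^3 + 96*x^2 - 256*x + 256

Expanding det(x·I − A) (e.g. by cofactor expansion or by noting that A is similar to its Jordan form J, which has the same characteristic polynomial as A) gives
  χ_A(x) = x^4 - 16*x^3 + 96*x^2 - 256*x + 256
which factors as (x - 4)^4. The eigenvalues (with algebraic multiplicities) are λ = 4 with multiplicity 4.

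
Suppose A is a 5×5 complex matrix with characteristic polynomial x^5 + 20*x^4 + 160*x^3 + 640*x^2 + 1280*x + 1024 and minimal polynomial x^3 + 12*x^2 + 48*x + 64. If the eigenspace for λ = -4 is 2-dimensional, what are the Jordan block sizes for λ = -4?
Block sizes for λ = -4: [3, 2]

Step 1 — from the characteristic polynomial, algebraic multiplicity of λ = -4 is 5. From dim ker(A − (-4)·I) = 2, there are exactly 2 Jordan blocks for λ = -4.
Step 2 — from the minimal polynomial, the factor (x + 4)^3 tells us the largest block for λ = -4 has size 3.
Step 3 — with total size 5, 2 blocks, and largest block 3, the block sizes (in nonincreasing order) are [3, 2].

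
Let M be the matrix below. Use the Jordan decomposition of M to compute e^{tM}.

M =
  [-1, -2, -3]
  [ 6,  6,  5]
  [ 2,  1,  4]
e^{tM} =
  [-t^2*exp(3*t) - 4*t*exp(3*t) + exp(3*t), -t^2*exp(3*t)/2 - 2*t*exp(3*t), -t^2*exp(3*t)/2 - 3*t*exp(3*t)]
  [2*t^2*exp(3*t) + 6*t*exp(3*t), t^2*exp(3*t) + 3*t*exp(3*t) + exp(3*t), t^2*exp(3*t) + 5*t*exp(3*t)]
  [2*t*exp(3*t), t*exp(3*t), t*exp(3*t) + exp(3*t)]

Strategy: write M = P · J · P⁻¹ where J is a Jordan canonical form, so e^{tM} = P · e^{tJ} · P⁻¹, and e^{tJ} can be computed block-by-block.

M has Jordan form
J =
  [3, 1, 0]
  [0, 3, 1]
  [0, 0, 3]
(up to reordering of blocks).

Per-block formulas:
  For a 3×3 Jordan block J_3(3): exp(t · J_3(3)) = e^(3t)·(I + t·N + (t^2/2)·N^2), where N is the 3×3 nilpotent shift.

After assembling e^{tJ} and conjugating by P, we get:

e^{tM} =
  [-t^2*exp(3*t) - 4*t*exp(3*t) + exp(3*t), -t^2*exp(3*t)/2 - 2*t*exp(3*t), -t^2*exp(3*t)/2 - 3*t*exp(3*t)]
  [2*t^2*exp(3*t) + 6*t*exp(3*t), t^2*exp(3*t) + 3*t*exp(3*t) + exp(3*t), t^2*exp(3*t) + 5*t*exp(3*t)]
  [2*t*exp(3*t), t*exp(3*t), t*exp(3*t) + exp(3*t)]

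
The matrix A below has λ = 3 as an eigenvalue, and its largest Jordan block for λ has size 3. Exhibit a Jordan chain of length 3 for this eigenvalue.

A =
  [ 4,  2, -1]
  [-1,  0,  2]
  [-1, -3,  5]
A Jordan chain for λ = 3 of length 3:
v_1 = (-1, 1, 1)ᵀ
v_2 = (2, -3, -3)ᵀ
v_3 = (0, 1, 0)ᵀ

Let N = A − (3)·I. We want v_3 with N^3 v_3 = 0 but N^2 v_3 ≠ 0; then v_{j-1} := N · v_j for j = 3, …, 2.

Pick v_3 = (0, 1, 0)ᵀ.
Then v_2 = N · v_3 = (2, -3, -3)ᵀ.
Then v_1 = N · v_2 = (-1, 1, 1)ᵀ.

Sanity check: (A − (3)·I) v_1 = (0, 0, 0)ᵀ = 0. ✓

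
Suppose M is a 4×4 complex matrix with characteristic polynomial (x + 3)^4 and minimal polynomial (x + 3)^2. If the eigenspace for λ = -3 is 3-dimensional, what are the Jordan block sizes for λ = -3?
Block sizes for λ = -3: [2, 1, 1]

Step 1 — from the characteristic polynomial, algebraic multiplicity of λ = -3 is 4. From dim ker(M − (-3)·I) = 3, there are exactly 3 Jordan blocks for λ = -3.
Step 2 — from the minimal polynomial, the factor (x + 3)^2 tells us the largest block for λ = -3 has size 2.
Step 3 — with total size 4, 3 blocks, and largest block 2, the block sizes (in nonincreasing order) are [2, 1, 1].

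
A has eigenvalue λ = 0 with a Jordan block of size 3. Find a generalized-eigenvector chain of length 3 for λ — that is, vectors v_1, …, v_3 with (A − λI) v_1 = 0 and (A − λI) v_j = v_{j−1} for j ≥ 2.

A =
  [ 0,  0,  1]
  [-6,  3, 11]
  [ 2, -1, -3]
A Jordan chain for λ = 0 of length 3:
v_1 = (2, 4, 0)ᵀ
v_2 = (0, -6, 2)ᵀ
v_3 = (1, 0, 0)ᵀ

Let N = A − (0)·I. We want v_3 with N^3 v_3 = 0 but N^2 v_3 ≠ 0; then v_{j-1} := N · v_j for j = 3, …, 2.

Pick v_3 = (1, 0, 0)ᵀ.
Then v_2 = N · v_3 = (0, -6, 2)ᵀ.
Then v_1 = N · v_2 = (2, 4, 0)ᵀ.

Sanity check: (A − (0)·I) v_1 = (0, 0, 0)ᵀ = 0. ✓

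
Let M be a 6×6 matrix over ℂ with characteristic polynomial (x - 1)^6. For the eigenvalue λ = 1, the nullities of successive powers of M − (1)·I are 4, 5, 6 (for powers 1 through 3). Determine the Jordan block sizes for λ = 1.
Block sizes for λ = 1: [3, 1, 1, 1]

From the dimensions of kernels of powers, the number of Jordan blocks of size at least j is d_j − d_{j−1} where d_j = dim ker(N^j) (with d_0 = 0). Computing the differences gives [4, 1, 1].
The number of blocks of size exactly k is (#blocks of size ≥ k) − (#blocks of size ≥ k + 1), so the partition is: 3 block(s) of size 1, 1 block(s) of size 3.
In nonincreasing order the block sizes are [3, 1, 1, 1].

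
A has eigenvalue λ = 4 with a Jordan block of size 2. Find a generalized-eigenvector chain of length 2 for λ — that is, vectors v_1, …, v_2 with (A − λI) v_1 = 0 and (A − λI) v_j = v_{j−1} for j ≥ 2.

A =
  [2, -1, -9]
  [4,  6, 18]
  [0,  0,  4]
A Jordan chain for λ = 4 of length 2:
v_1 = (-2, 4, 0)ᵀ
v_2 = (1, 0, 0)ᵀ

Let N = A − (4)·I. We want v_2 with N^2 v_2 = 0 but N^1 v_2 ≠ 0; then v_{j-1} := N · v_j for j = 2, …, 2.

Pick v_2 = (1, 0, 0)ᵀ.
Then v_1 = N · v_2 = (-2, 4, 0)ᵀ.

Sanity check: (A − (4)·I) v_1 = (0, 0, 0)ᵀ = 0. ✓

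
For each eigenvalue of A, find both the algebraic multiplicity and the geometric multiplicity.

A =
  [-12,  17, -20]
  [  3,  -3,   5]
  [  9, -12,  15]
λ = 0: alg = 3, geom = 1

Step 1 — factor the characteristic polynomial to read off the algebraic multiplicities:
  χ_A(x) = x^3

Step 2 — compute geometric multiplicities via the rank-nullity identity g(λ) = n − rank(A − λI):
  rank(A − (0)·I) = 2, so dim ker(A − (0)·I) = n − 2 = 1

Summary:
  λ = 0: algebraic multiplicity = 3, geometric multiplicity = 1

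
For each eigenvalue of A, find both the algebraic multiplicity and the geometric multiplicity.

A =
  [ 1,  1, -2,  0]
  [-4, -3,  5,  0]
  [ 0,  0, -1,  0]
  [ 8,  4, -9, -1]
λ = -1: alg = 4, geom = 2

Step 1 — factor the characteristic polynomial to read off the algebraic multiplicities:
  χ_A(x) = (x + 1)^4

Step 2 — compute geometric multiplicities via the rank-nullity identity g(λ) = n − rank(A − λI):
  rank(A − (-1)·I) = 2, so dim ker(A − (-1)·I) = n − 2 = 2

Summary:
  λ = -1: algebraic multiplicity = 4, geometric multiplicity = 2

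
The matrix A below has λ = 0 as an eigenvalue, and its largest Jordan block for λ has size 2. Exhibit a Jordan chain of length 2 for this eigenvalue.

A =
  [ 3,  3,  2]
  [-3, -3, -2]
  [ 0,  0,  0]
A Jordan chain for λ = 0 of length 2:
v_1 = (3, -3, 0)ᵀ
v_2 = (1, 0, 0)ᵀ

Let N = A − (0)·I. We want v_2 with N^2 v_2 = 0 but N^1 v_2 ≠ 0; then v_{j-1} := N · v_j for j = 2, …, 2.

Pick v_2 = (1, 0, 0)ᵀ.
Then v_1 = N · v_2 = (3, -3, 0)ᵀ.

Sanity check: (A − (0)·I) v_1 = (0, 0, 0)ᵀ = 0. ✓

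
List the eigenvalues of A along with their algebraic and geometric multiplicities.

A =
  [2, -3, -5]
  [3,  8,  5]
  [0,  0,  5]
λ = 5: alg = 3, geom = 2

Step 1 — factor the characteristic polynomial to read off the algebraic multiplicities:
  χ_A(x) = (x - 5)^3

Step 2 — compute geometric multiplicities via the rank-nullity identity g(λ) = n − rank(A − λI):
  rank(A − (5)·I) = 1, so dim ker(A − (5)·I) = n − 1 = 2

Summary:
  λ = 5: algebraic multiplicity = 3, geometric multiplicity = 2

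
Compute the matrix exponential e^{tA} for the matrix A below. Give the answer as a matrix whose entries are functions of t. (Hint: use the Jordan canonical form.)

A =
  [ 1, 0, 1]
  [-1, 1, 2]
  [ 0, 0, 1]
e^{tA} =
  [exp(t), 0, t*exp(t)]
  [-t*exp(t), exp(t), -t^2*exp(t)/2 + 2*t*exp(t)]
  [0, 0, exp(t)]

Strategy: write A = P · J · P⁻¹ where J is a Jordan canonical form, so e^{tA} = P · e^{tJ} · P⁻¹, and e^{tJ} can be computed block-by-block.

A has Jordan form
J =
  [1, 1, 0]
  [0, 1, 1]
  [0, 0, 1]
(up to reordering of blocks).

Per-block formulas:
  For a 3×3 Jordan block J_3(1): exp(t · J_3(1)) = e^(1t)·(I + t·N + (t^2/2)·N^2), where N is the 3×3 nilpotent shift.

After assembling e^{tJ} and conjugating by P, we get:

e^{tA} =
  [exp(t), 0, t*exp(t)]
  [-t*exp(t), exp(t), -t^2*exp(t)/2 + 2*t*exp(t)]
  [0, 0, exp(t)]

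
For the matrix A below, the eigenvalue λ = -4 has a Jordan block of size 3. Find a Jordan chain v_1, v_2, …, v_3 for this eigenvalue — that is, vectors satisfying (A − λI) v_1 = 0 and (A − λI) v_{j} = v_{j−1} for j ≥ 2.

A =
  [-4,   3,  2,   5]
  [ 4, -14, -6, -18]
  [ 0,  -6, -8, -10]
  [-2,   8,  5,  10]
A Jordan chain for λ = -4 of length 3:
v_1 = (2, -4, -4, 4)ᵀ
v_2 = (0, 4, 0, -2)ᵀ
v_3 = (1, 0, 0, 0)ᵀ

Let N = A − (-4)·I. We want v_3 with N^3 v_3 = 0 but N^2 v_3 ≠ 0; then v_{j-1} := N · v_j for j = 3, …, 2.

Pick v_3 = (1, 0, 0, 0)ᵀ.
Then v_2 = N · v_3 = (0, 4, 0, -2)ᵀ.
Then v_1 = N · v_2 = (2, -4, -4, 4)ᵀ.

Sanity check: (A − (-4)·I) v_1 = (0, 0, 0, 0)ᵀ = 0. ✓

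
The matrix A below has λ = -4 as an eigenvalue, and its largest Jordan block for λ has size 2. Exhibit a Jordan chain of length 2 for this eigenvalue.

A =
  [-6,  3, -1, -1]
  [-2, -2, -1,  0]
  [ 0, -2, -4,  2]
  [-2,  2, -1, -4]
A Jordan chain for λ = -4 of length 2:
v_1 = (-2, -2, 0, -2)ᵀ
v_2 = (1, 0, 0, 0)ᵀ

Let N = A − (-4)·I. We want v_2 with N^2 v_2 = 0 but N^1 v_2 ≠ 0; then v_{j-1} := N · v_j for j = 2, …, 2.

Pick v_2 = (1, 0, 0, 0)ᵀ.
Then v_1 = N · v_2 = (-2, -2, 0, -2)ᵀ.

Sanity check: (A − (-4)·I) v_1 = (0, 0, 0, 0)ᵀ = 0. ✓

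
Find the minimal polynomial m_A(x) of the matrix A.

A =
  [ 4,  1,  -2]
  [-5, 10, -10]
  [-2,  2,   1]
x^2 - 10*x + 25

The characteristic polynomial is χ_A(x) = (x - 5)^3, so the eigenvalues are known. The minimal polynomial is
  m_A(x) = Π_λ (x − λ)^{k_λ}
where k_λ is the size of the *largest* Jordan block for λ (equivalently, the smallest k with (A − λI)^k v = 0 for every generalised eigenvector v of λ).

  λ = 5: largest Jordan block has size 2, contributing (x − 5)^2

So m_A(x) = (x - 5)^2 = x^2 - 10*x + 25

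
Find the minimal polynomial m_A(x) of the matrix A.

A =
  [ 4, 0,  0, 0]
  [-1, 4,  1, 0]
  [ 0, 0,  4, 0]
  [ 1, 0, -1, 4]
x^2 - 8*x + 16

The characteristic polynomial is χ_A(x) = (x - 4)^4, so the eigenvalues are known. The minimal polynomial is
  m_A(x) = Π_λ (x − λ)^{k_λ}
where k_λ is the size of the *largest* Jordan block for λ (equivalently, the smallest k with (A − λI)^k v = 0 for every generalised eigenvector v of λ).

  λ = 4: largest Jordan block has size 2, contributing (x − 4)^2

So m_A(x) = (x - 4)^2 = x^2 - 8*x + 16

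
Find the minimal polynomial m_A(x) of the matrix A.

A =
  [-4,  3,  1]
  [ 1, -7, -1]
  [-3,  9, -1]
x^3 + 12*x^2 + 48*x + 64

The characteristic polynomial is χ_A(x) = (x + 4)^3, so the eigenvalues are known. The minimal polynomial is
  m_A(x) = Π_λ (x − λ)^{k_λ}
where k_λ is the size of the *largest* Jordan block for λ (equivalently, the smallest k with (A − λI)^k v = 0 for every generalised eigenvector v of λ).

  λ = -4: largest Jordan block has size 3, contributing (x + 4)^3

So m_A(x) = (x + 4)^3 = x^3 + 12*x^2 + 48*x + 64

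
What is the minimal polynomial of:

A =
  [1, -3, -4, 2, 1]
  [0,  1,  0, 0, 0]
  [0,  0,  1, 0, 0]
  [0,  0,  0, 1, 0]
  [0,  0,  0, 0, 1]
x^2 - 2*x + 1

The characteristic polynomial is χ_A(x) = (x - 1)^5, so the eigenvalues are known. The minimal polynomial is
  m_A(x) = Π_λ (x − λ)^{k_λ}
where k_λ is the size of the *largest* Jordan block for λ (equivalently, the smallest k with (A − λI)^k v = 0 for every generalised eigenvector v of λ).

  λ = 1: largest Jordan block has size 2, contributing (x − 1)^2

So m_A(x) = (x - 1)^2 = x^2 - 2*x + 1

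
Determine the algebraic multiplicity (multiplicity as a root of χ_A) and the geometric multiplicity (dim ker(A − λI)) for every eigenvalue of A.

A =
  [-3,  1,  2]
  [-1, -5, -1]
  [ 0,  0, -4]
λ = -4: alg = 3, geom = 1

Step 1 — factor the characteristic polynomial to read off the algebraic multiplicities:
  χ_A(x) = (x + 4)^3

Step 2 — compute geometric multiplicities via the rank-nullity identity g(λ) = n − rank(A − λI):
  rank(A − (-4)·I) = 2, so dim ker(A − (-4)·I) = n − 2 = 1

Summary:
  λ = -4: algebraic multiplicity = 3, geometric multiplicity = 1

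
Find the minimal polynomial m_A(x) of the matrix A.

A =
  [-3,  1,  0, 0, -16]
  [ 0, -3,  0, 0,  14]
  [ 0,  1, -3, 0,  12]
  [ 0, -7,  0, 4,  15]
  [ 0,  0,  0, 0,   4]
x^4 - 2*x^3 - 23*x^2 + 24*x + 144

The characteristic polynomial is χ_A(x) = (x - 4)^2*(x + 3)^3, so the eigenvalues are known. The minimal polynomial is
  m_A(x) = Π_λ (x − λ)^{k_λ}
where k_λ is the size of the *largest* Jordan block for λ (equivalently, the smallest k with (A − λI)^k v = 0 for every generalised eigenvector v of λ).

  λ = -3: largest Jordan block has size 2, contributing (x + 3)^2
  λ = 4: largest Jordan block has size 2, contributing (x − 4)^2

So m_A(x) = (x - 4)^2*(x + 3)^2 = x^4 - 2*x^3 - 23*x^2 + 24*x + 144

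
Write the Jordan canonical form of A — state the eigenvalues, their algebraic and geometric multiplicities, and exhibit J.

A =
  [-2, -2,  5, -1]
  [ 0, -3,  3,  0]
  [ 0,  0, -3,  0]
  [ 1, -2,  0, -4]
J_3(-3) ⊕ J_1(-3)

The characteristic polynomial is
  det(x·I − A) = x^4 + 12*x^3 + 54*x^2 + 108*x + 81 = (x + 3)^4

Eigenvalues and multiplicities (the geometric multiplicity of λ is n − rank(A − λI), which equals the number of Jordan blocks for λ):
  λ = -3: algebraic multiplicity = 4, geometric multiplicity = 2

Determining the block sizes for each eigenvalue:
  λ = -3: with am = 4 and gm = 2, the partition is not yet determined (e.g. several partitions of 4 into 2 parts exist). Let N = A − (-3)·I. Computing rank(N^1) = 2, rank(N^2) = 1, rank(N^3) = 0; the number of blocks of size ≥ j is rank(N^{j−1}) − rank(N^j), giving [2, 1, 1]. So we have 1 block(s) of size 3, 1 block(s) of size 1 → block sizes [3, 1]

Assembling the blocks gives a Jordan form
J =
  [-3,  1,  0,  0]
  [ 0, -3,  1,  0]
  [ 0,  0, -3,  0]
  [ 0,  0,  0, -3]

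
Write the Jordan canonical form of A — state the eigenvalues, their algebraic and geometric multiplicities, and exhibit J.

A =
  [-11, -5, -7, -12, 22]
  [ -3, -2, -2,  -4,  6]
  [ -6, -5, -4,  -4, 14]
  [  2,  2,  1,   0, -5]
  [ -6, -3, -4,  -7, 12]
J_3(-1) ⊕ J_2(-1)

The characteristic polynomial is
  det(x·I − A) = x^5 + 5*x^4 + 10*x^3 + 10*x^2 + 5*x + 1 = (x + 1)^5

Eigenvalues and multiplicities (the geometric multiplicity of λ is n − rank(A − λI), which equals the number of Jordan blocks for λ):
  λ = -1: algebraic multiplicity = 5, geometric multiplicity = 2

Determining the block sizes for each eigenvalue:
  λ = -1: with am = 5 and gm = 2, the partition is not yet determined (e.g. several partitions of 5 into 2 parts exist). Let N = A − (-1)·I. Computing rank(N^1) = 3, rank(N^2) = 1, rank(N^3) = 0; the number of blocks of size ≥ j is rank(N^{j−1}) − rank(N^j), giving [2, 2, 1]. So we have 1 block(s) of size 3, 1 block(s) of size 2 → block sizes [3, 2]

Assembling the blocks gives a Jordan form
J =
  [-1,  1,  0,  0,  0]
  [ 0, -1,  1,  0,  0]
  [ 0,  0, -1,  0,  0]
  [ 0,  0,  0, -1,  1]
  [ 0,  0,  0,  0, -1]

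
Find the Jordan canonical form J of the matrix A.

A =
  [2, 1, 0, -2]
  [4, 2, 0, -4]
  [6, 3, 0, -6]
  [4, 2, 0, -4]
J_2(0) ⊕ J_1(0) ⊕ J_1(0)

The characteristic polynomial is
  det(x·I − A) = x^4

Eigenvalues and multiplicities (the geometric multiplicity of λ is n − rank(A − λI), which equals the number of Jordan blocks for λ):
  λ = 0: algebraic multiplicity = 4, geometric multiplicity = 3

Determining the block sizes for each eigenvalue:
  λ = 0: 3 blocks summing to 4 forces exactly one block of size 2 and the rest size 1 → block sizes [2, 1, 1]

Assembling the blocks gives a Jordan form
J =
  [0, 1, 0, 0]
  [0, 0, 0, 0]
  [0, 0, 0, 0]
  [0, 0, 0, 0]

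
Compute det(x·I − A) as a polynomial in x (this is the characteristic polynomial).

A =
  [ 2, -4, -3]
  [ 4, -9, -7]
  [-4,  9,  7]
x^3

Expanding det(x·I − A) (e.g. by cofactor expansion or by noting that A is similar to its Jordan form J, which has the same characteristic polynomial as A) gives
  χ_A(x) = x^3
which factors as x^3. The eigenvalues (with algebraic multiplicities) are λ = 0 with multiplicity 3.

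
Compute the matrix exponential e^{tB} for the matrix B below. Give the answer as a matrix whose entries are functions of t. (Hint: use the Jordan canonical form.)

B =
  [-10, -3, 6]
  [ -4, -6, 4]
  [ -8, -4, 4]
e^{tB} =
  [-6*t*exp(-4*t) + exp(-4*t), -3*t*exp(-4*t), 6*t*exp(-4*t)]
  [-4*t*exp(-4*t), -2*t*exp(-4*t) + exp(-4*t), 4*t*exp(-4*t)]
  [-8*t*exp(-4*t), -4*t*exp(-4*t), 8*t*exp(-4*t) + exp(-4*t)]

Strategy: write B = P · J · P⁻¹ where J is a Jordan canonical form, so e^{tB} = P · e^{tJ} · P⁻¹, and e^{tJ} can be computed block-by-block.

B has Jordan form
J =
  [-4,  1,  0]
  [ 0, -4,  0]
  [ 0,  0, -4]
(up to reordering of blocks).

Per-block formulas:
  For a 2×2 Jordan block J_2(-4): exp(t · J_2(-4)) = e^(-4t)·(I + t·N), where N is the 2×2 nilpotent shift.
  For a 1×1 block at λ = -4: exp(t · [-4]) = [e^(-4t)].

After assembling e^{tJ} and conjugating by P, we get:

e^{tB} =
  [-6*t*exp(-4*t) + exp(-4*t), -3*t*exp(-4*t), 6*t*exp(-4*t)]
  [-4*t*exp(-4*t), -2*t*exp(-4*t) + exp(-4*t), 4*t*exp(-4*t)]
  [-8*t*exp(-4*t), -4*t*exp(-4*t), 8*t*exp(-4*t) + exp(-4*t)]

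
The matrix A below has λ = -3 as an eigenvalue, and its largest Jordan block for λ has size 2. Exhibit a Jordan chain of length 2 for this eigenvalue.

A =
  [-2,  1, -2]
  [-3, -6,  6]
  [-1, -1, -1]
A Jordan chain for λ = -3 of length 2:
v_1 = (1, -3, -1)ᵀ
v_2 = (1, 0, 0)ᵀ

Let N = A − (-3)·I. We want v_2 with N^2 v_2 = 0 but N^1 v_2 ≠ 0; then v_{j-1} := N · v_j for j = 2, …, 2.

Pick v_2 = (1, 0, 0)ᵀ.
Then v_1 = N · v_2 = (1, -3, -1)ᵀ.

Sanity check: (A − (-3)·I) v_1 = (0, 0, 0)ᵀ = 0. ✓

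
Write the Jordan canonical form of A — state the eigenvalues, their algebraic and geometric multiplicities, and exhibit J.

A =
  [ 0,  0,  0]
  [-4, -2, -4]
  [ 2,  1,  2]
J_2(0) ⊕ J_1(0)

The characteristic polynomial is
  det(x·I − A) = x^3

Eigenvalues and multiplicities (the geometric multiplicity of λ is n − rank(A − λI), which equals the number of Jordan blocks for λ):
  λ = 0: algebraic multiplicity = 3, geometric multiplicity = 2

Determining the block sizes for each eigenvalue:
  λ = 0: 2 blocks summing to 3 forces exactly one block of size 2 and the rest size 1 → block sizes [2, 1]

Assembling the blocks gives a Jordan form
J =
  [0, 1, 0]
  [0, 0, 0]
  [0, 0, 0]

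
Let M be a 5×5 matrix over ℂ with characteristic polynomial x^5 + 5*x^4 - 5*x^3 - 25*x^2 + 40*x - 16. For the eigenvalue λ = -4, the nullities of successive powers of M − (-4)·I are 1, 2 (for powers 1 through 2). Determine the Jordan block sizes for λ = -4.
Block sizes for λ = -4: [2]

From the dimensions of kernels of powers, the number of Jordan blocks of size at least j is d_j − d_{j−1} where d_j = dim ker(N^j) (with d_0 = 0). Computing the differences gives [1, 1].
The number of blocks of size exactly k is (#blocks of size ≥ k) − (#blocks of size ≥ k + 1), so the partition is: 1 block(s) of size 2.
In nonincreasing order the block sizes are [2].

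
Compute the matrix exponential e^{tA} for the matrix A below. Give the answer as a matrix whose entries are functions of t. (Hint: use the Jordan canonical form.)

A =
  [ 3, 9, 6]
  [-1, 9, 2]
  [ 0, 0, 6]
e^{tA} =
  [-3*t*exp(6*t) + exp(6*t), 9*t*exp(6*t), 6*t*exp(6*t)]
  [-t*exp(6*t), 3*t*exp(6*t) + exp(6*t), 2*t*exp(6*t)]
  [0, 0, exp(6*t)]

Strategy: write A = P · J · P⁻¹ where J is a Jordan canonical form, so e^{tA} = P · e^{tJ} · P⁻¹, and e^{tJ} can be computed block-by-block.

A has Jordan form
J =
  [6, 1, 0]
  [0, 6, 0]
  [0, 0, 6]
(up to reordering of blocks).

Per-block formulas:
  For a 2×2 Jordan block J_2(6): exp(t · J_2(6)) = e^(6t)·(I + t·N), where N is the 2×2 nilpotent shift.
  For a 1×1 block at λ = 6: exp(t · [6]) = [e^(6t)].

After assembling e^{tJ} and conjugating by P, we get:

e^{tA} =
  [-3*t*exp(6*t) + exp(6*t), 9*t*exp(6*t), 6*t*exp(6*t)]
  [-t*exp(6*t), 3*t*exp(6*t) + exp(6*t), 2*t*exp(6*t)]
  [0, 0, exp(6*t)]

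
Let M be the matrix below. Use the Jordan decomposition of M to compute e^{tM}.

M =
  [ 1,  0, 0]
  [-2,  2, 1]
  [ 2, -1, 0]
e^{tM} =
  [exp(t), 0, 0]
  [-2*t*exp(t), t*exp(t) + exp(t), t*exp(t)]
  [2*t*exp(t), -t*exp(t), -t*exp(t) + exp(t)]

Strategy: write M = P · J · P⁻¹ where J is a Jordan canonical form, so e^{tM} = P · e^{tJ} · P⁻¹, and e^{tJ} can be computed block-by-block.

M has Jordan form
J =
  [1, 1, 0]
  [0, 1, 0]
  [0, 0, 1]
(up to reordering of blocks).

Per-block formulas:
  For a 1×1 block at λ = 1: exp(t · [1]) = [e^(1t)].
  For a 2×2 Jordan block J_2(1): exp(t · J_2(1)) = e^(1t)·(I + t·N), where N is the 2×2 nilpotent shift.

After assembling e^{tJ} and conjugating by P, we get:

e^{tM} =
  [exp(t), 0, 0]
  [-2*t*exp(t), t*exp(t) + exp(t), t*exp(t)]
  [2*t*exp(t), -t*exp(t), -t*exp(t) + exp(t)]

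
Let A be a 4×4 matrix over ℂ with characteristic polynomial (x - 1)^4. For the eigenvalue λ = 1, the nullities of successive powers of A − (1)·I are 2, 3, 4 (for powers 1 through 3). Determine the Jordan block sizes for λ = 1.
Block sizes for λ = 1: [3, 1]

From the dimensions of kernels of powers, the number of Jordan blocks of size at least j is d_j − d_{j−1} where d_j = dim ker(N^j) (with d_0 = 0). Computing the differences gives [2, 1, 1].
The number of blocks of size exactly k is (#blocks of size ≥ k) − (#blocks of size ≥ k + 1), so the partition is: 1 block(s) of size 1, 1 block(s) of size 3.
In nonincreasing order the block sizes are [3, 1].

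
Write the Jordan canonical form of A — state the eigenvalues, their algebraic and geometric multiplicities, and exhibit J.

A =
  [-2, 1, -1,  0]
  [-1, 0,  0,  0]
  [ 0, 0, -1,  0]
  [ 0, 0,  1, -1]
J_3(-1) ⊕ J_1(-1)

The characteristic polynomial is
  det(x·I − A) = x^4 + 4*x^3 + 6*x^2 + 4*x + 1 = (x + 1)^4

Eigenvalues and multiplicities (the geometric multiplicity of λ is n − rank(A − λI), which equals the number of Jordan blocks for λ):
  λ = -1: algebraic multiplicity = 4, geometric multiplicity = 2

Determining the block sizes for each eigenvalue:
  λ = -1: with am = 4 and gm = 2, the partition is not yet determined (e.g. several partitions of 4 into 2 parts exist). Let N = A − (-1)·I. Computing rank(N^1) = 2, rank(N^2) = 1, rank(N^3) = 0; the number of blocks of size ≥ j is rank(N^{j−1}) − rank(N^j), giving [2, 1, 1]. So we have 1 block(s) of size 3, 1 block(s) of size 1 → block sizes [3, 1]

Assembling the blocks gives a Jordan form
J =
  [-1,  1,  0,  0]
  [ 0, -1,  1,  0]
  [ 0,  0, -1,  0]
  [ 0,  0,  0, -1]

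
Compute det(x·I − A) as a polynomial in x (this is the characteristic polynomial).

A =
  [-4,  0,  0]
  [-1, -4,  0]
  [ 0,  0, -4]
x^3 + 12*x^2 + 48*x + 64

Expanding det(x·I − A) (e.g. by cofactor expansion or by noting that A is similar to its Jordan form J, which has the same characteristic polynomial as A) gives
  χ_A(x) = x^3 + 12*x^2 + 48*x + 64
which factors as (x + 4)^3. The eigenvalues (with algebraic multiplicities) are λ = -4 with multiplicity 3.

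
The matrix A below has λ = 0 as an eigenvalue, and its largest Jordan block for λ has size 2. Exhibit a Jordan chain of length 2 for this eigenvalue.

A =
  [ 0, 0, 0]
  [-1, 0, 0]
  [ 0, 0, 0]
A Jordan chain for λ = 0 of length 2:
v_1 = (0, -1, 0)ᵀ
v_2 = (1, 0, 0)ᵀ

Let N = A − (0)·I. We want v_2 with N^2 v_2 = 0 but N^1 v_2 ≠ 0; then v_{j-1} := N · v_j for j = 2, …, 2.

Pick v_2 = (1, 0, 0)ᵀ.
Then v_1 = N · v_2 = (0, -1, 0)ᵀ.

Sanity check: (A − (0)·I) v_1 = (0, 0, 0)ᵀ = 0. ✓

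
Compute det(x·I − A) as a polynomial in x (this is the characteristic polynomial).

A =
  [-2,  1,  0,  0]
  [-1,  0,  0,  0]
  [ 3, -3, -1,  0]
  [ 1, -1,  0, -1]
x^4 + 4*x^3 + 6*x^2 + 4*x + 1

Expanding det(x·I − A) (e.g. by cofactor expansion or by noting that A is similar to its Jordan form J, which has the same characteristic polynomial as A) gives
  χ_A(x) = x^4 + 4*x^3 + 6*x^2 + 4*x + 1
which factors as (x + 1)^4. The eigenvalues (with algebraic multiplicities) are λ = -1 with multiplicity 4.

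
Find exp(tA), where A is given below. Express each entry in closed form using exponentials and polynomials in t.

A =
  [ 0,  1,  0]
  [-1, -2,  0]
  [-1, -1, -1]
e^{tA} =
  [t*exp(-t) + exp(-t), t*exp(-t), 0]
  [-t*exp(-t), -t*exp(-t) + exp(-t), 0]
  [-t*exp(-t), -t*exp(-t), exp(-t)]

Strategy: write A = P · J · P⁻¹ where J is a Jordan canonical form, so e^{tA} = P · e^{tJ} · P⁻¹, and e^{tJ} can be computed block-by-block.

A has Jordan form
J =
  [-1,  1,  0]
  [ 0, -1,  0]
  [ 0,  0, -1]
(up to reordering of blocks).

Per-block formulas:
  For a 2×2 Jordan block J_2(-1): exp(t · J_2(-1)) = e^(-1t)·(I + t·N), where N is the 2×2 nilpotent shift.
  For a 1×1 block at λ = -1: exp(t · [-1]) = [e^(-1t)].

After assembling e^{tJ} and conjugating by P, we get:

e^{tA} =
  [t*exp(-t) + exp(-t), t*exp(-t), 0]
  [-t*exp(-t), -t*exp(-t) + exp(-t), 0]
  [-t*exp(-t), -t*exp(-t), exp(-t)]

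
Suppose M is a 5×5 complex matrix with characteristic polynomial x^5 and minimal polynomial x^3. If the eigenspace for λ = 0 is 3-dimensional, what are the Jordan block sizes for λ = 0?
Block sizes for λ = 0: [3, 1, 1]

Step 1 — from the characteristic polynomial, algebraic multiplicity of λ = 0 is 5. From dim ker(M − (0)·I) = 3, there are exactly 3 Jordan blocks for λ = 0.
Step 2 — from the minimal polynomial, the factor (x − 0)^3 tells us the largest block for λ = 0 has size 3.
Step 3 — with total size 5, 3 blocks, and largest block 3, the block sizes (in nonincreasing order) are [3, 1, 1].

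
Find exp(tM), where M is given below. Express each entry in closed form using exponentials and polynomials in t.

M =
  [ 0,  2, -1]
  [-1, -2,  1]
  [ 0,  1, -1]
e^{tM} =
  [-t^2*exp(-t)/2 + t*exp(-t) + exp(-t), -t^2*exp(-t)/2 + 2*t*exp(-t), t^2*exp(-t)/2 - t*exp(-t)]
  [-t*exp(-t), -t*exp(-t) + exp(-t), t*exp(-t)]
  [-t^2*exp(-t)/2, -t^2*exp(-t)/2 + t*exp(-t), t^2*exp(-t)/2 + exp(-t)]

Strategy: write M = P · J · P⁻¹ where J is a Jordan canonical form, so e^{tM} = P · e^{tJ} · P⁻¹, and e^{tJ} can be computed block-by-block.

M has Jordan form
J =
  [-1,  1,  0]
  [ 0, -1,  1]
  [ 0,  0, -1]
(up to reordering of blocks).

Per-block formulas:
  For a 3×3 Jordan block J_3(-1): exp(t · J_3(-1)) = e^(-1t)·(I + t·N + (t^2/2)·N^2), where N is the 3×3 nilpotent shift.

After assembling e^{tJ} and conjugating by P, we get:

e^{tM} =
  [-t^2*exp(-t)/2 + t*exp(-t) + exp(-t), -t^2*exp(-t)/2 + 2*t*exp(-t), t^2*exp(-t)/2 - t*exp(-t)]
  [-t*exp(-t), -t*exp(-t) + exp(-t), t*exp(-t)]
  [-t^2*exp(-t)/2, -t^2*exp(-t)/2 + t*exp(-t), t^2*exp(-t)/2 + exp(-t)]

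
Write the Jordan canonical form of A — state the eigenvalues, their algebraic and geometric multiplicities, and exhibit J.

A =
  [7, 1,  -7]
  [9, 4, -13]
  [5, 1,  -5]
J_3(2)

The characteristic polynomial is
  det(x·I − A) = x^3 - 6*x^2 + 12*x - 8 = (x - 2)^3

Eigenvalues and multiplicities (the geometric multiplicity of λ is n − rank(A − λI), which equals the number of Jordan blocks for λ):
  λ = 2: algebraic multiplicity = 3, geometric multiplicity = 1

Determining the block sizes for each eigenvalue:
  λ = 2: one block (gm = 1), so the single block has size am = 3 → block sizes [3]

Assembling the blocks gives a Jordan form
J =
  [2, 1, 0]
  [0, 2, 1]
  [0, 0, 2]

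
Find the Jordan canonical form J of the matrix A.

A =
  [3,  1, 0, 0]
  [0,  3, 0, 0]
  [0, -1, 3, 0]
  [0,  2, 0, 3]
J_2(3) ⊕ J_1(3) ⊕ J_1(3)

The characteristic polynomial is
  det(x·I − A) = x^4 - 12*x^3 + 54*x^2 - 108*x + 81 = (x - 3)^4

Eigenvalues and multiplicities (the geometric multiplicity of λ is n − rank(A − λI), which equals the number of Jordan blocks for λ):
  λ = 3: algebraic multiplicity = 4, geometric multiplicity = 3

Determining the block sizes for each eigenvalue:
  λ = 3: 3 blocks summing to 4 forces exactly one block of size 2 and the rest size 1 → block sizes [2, 1, 1]

Assembling the blocks gives a Jordan form
J =
  [3, 1, 0, 0]
  [0, 3, 0, 0]
  [0, 0, 3, 0]
  [0, 0, 0, 3]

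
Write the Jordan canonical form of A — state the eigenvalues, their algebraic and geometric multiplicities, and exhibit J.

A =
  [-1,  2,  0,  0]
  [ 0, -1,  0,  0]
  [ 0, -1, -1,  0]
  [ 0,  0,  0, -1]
J_2(-1) ⊕ J_1(-1) ⊕ J_1(-1)

The characteristic polynomial is
  det(x·I − A) = x^4 + 4*x^3 + 6*x^2 + 4*x + 1 = (x + 1)^4

Eigenvalues and multiplicities (the geometric multiplicity of λ is n − rank(A − λI), which equals the number of Jordan blocks for λ):
  λ = -1: algebraic multiplicity = 4, geometric multiplicity = 3

Determining the block sizes for each eigenvalue:
  λ = -1: 3 blocks summing to 4 forces exactly one block of size 2 and the rest size 1 → block sizes [2, 1, 1]

Assembling the blocks gives a Jordan form
J =
  [-1,  1,  0,  0]
  [ 0, -1,  0,  0]
  [ 0,  0, -1,  0]
  [ 0,  0,  0, -1]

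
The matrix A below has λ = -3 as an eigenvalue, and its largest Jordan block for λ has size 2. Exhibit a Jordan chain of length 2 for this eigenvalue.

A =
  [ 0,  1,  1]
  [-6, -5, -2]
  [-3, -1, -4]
A Jordan chain for λ = -3 of length 2:
v_1 = (3, -6, -3)ᵀ
v_2 = (1, 0, 0)ᵀ

Let N = A − (-3)·I. We want v_2 with N^2 v_2 = 0 but N^1 v_2 ≠ 0; then v_{j-1} := N · v_j for j = 2, …, 2.

Pick v_2 = (1, 0, 0)ᵀ.
Then v_1 = N · v_2 = (3, -6, -3)ᵀ.

Sanity check: (A − (-3)·I) v_1 = (0, 0, 0)ᵀ = 0. ✓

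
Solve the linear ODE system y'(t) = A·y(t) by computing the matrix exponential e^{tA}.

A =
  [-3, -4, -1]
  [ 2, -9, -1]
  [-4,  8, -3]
e^{tA} =
  [2*t*exp(-5*t) + exp(-5*t), -4*t*exp(-5*t), -t*exp(-5*t)]
  [2*t*exp(-5*t), -4*t*exp(-5*t) + exp(-5*t), -t*exp(-5*t)]
  [-4*t*exp(-5*t), 8*t*exp(-5*t), 2*t*exp(-5*t) + exp(-5*t)]

Strategy: write A = P · J · P⁻¹ where J is a Jordan canonical form, so e^{tA} = P · e^{tJ} · P⁻¹, and e^{tJ} can be computed block-by-block.

A has Jordan form
J =
  [-5,  1,  0]
  [ 0, -5,  0]
  [ 0,  0, -5]
(up to reordering of blocks).

Per-block formulas:
  For a 2×2 Jordan block J_2(-5): exp(t · J_2(-5)) = e^(-5t)·(I + t·N), where N is the 2×2 nilpotent shift.
  For a 1×1 block at λ = -5: exp(t · [-5]) = [e^(-5t)].

After assembling e^{tJ} and conjugating by P, we get:

e^{tA} =
  [2*t*exp(-5*t) + exp(-5*t), -4*t*exp(-5*t), -t*exp(-5*t)]
  [2*t*exp(-5*t), -4*t*exp(-5*t) + exp(-5*t), -t*exp(-5*t)]
  [-4*t*exp(-5*t), 8*t*exp(-5*t), 2*t*exp(-5*t) + exp(-5*t)]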